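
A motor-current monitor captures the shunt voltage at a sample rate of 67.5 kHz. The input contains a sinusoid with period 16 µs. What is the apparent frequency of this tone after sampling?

T = 16 µs → f = 1/T = 62.5 kHz.
62.5 kHz > fs/2 = 33.75 kHz, folds to fs − 62.5 kHz = 5 kHz.

5 kHz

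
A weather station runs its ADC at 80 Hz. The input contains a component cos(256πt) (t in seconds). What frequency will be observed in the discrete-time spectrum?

ω = 256π rad/s → f = ω/(2π) = 128 Hz.
128 Hz mod fs = 48 Hz.
48 Hz > fs/2 = 40 Hz, folds to fs − 48 Hz = 32 Hz.

32 Hz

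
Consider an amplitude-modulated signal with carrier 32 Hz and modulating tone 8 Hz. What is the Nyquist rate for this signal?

80 Hz

AM sidebands sit at fc ± fm = 24 Hz and 40 Hz.
Highest-frequency component: 40 Hz.
Nyquist rate = 2 × 40 Hz = 80 Hz.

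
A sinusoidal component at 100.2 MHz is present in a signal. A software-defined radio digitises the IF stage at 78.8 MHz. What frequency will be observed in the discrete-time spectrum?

100.2 MHz mod fs = 21.4 MHz.
21.4 MHz ≤ fs/2 = 39.4 MHz, appears at 21.4 MHz.

21.4 MHz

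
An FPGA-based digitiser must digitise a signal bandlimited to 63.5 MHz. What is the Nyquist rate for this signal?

127 MHz

Nyquist rate = 2 × 63.5 MHz = 127 MHz.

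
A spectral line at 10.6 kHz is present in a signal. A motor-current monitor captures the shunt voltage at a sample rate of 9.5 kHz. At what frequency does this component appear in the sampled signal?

1.1 kHz

10.6 kHz mod fs = 1.1 kHz.
1.1 kHz ≤ fs/2 = 4.75 kHz, appears at 1.1 kHz.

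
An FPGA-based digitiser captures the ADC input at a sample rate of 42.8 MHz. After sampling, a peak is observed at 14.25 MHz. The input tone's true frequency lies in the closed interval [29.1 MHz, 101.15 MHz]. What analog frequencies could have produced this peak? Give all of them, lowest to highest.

57.05 MHz, 71.35 MHz, 99.85 MHz

Frequencies that alias to 14.25 MHz are k·fs ± 14.25 MHz for integer k ≥ 0.
k=0: 14.25 MHz.
k=1: 28.55 MHz, 57.05 MHz.
k=2: 71.35 MHz, 99.85 MHz.
k=3: 114.15 MHz, 142.65 MHz.
Within [29.1 MHz, 101.15 MHz]: 57.05 MHz, 71.35 MHz, 99.85 MHz.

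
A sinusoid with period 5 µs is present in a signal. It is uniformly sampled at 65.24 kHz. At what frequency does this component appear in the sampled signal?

T = 5 µs → f = 1/T = 200 kHz.
200 kHz mod fs = 4.28 kHz.
4.28 kHz ≤ fs/2 = 32.62 kHz, appears at 4.28 kHz.

4.28 kHz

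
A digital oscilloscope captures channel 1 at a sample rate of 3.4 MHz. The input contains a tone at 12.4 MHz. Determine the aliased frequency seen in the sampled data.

12.4 MHz mod fs = 2.2 MHz.
2.2 MHz > fs/2 = 1.7 MHz, folds to fs − 2.2 MHz = 1.2 MHz.

1.2 MHz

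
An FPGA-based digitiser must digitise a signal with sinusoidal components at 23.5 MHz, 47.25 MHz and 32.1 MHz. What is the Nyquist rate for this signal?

Highest-frequency component: 47.25 MHz.
Nyquist rate = 2 × 47.25 MHz = 94.5 MHz.

94.5 MHz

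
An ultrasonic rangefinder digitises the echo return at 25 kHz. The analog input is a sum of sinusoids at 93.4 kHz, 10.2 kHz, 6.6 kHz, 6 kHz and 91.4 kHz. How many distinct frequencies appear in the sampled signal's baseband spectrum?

fs/2 = 12.5 kHz.
93.4 kHz mod fs = 18.4 kHz.
18.4 kHz > fs/2 = 12.5 kHz, folds to fs − 18.4 kHz = 6.6 kHz.
10.2 kHz ≤ fs/2 = 12.5 kHz, passes unchanged.
6.6 kHz ≤ fs/2 = 12.5 kHz, passes unchanged.
6 kHz ≤ fs/2 = 12.5 kHz, passes unchanged.
91.4 kHz mod fs = 16.4 kHz.
16.4 kHz > fs/2 = 12.5 kHz, folds to fs − 16.4 kHz = 8.6 kHz.
Distinct values: {6 kHz, 6.6 kHz, 8.6 kHz, 10.2 kHz} → 4.

4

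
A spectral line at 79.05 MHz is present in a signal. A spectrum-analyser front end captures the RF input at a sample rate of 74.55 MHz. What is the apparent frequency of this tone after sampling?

4.5 MHz

79.05 MHz mod fs = 4.5 MHz.
4.5 MHz ≤ fs/2 = 37.275 MHz, appears at 4.5 MHz.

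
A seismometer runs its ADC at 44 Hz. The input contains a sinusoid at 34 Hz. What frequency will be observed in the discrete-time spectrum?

10 Hz

34 Hz > fs/2 = 22 Hz, folds to fs − 34 Hz = 10 Hz.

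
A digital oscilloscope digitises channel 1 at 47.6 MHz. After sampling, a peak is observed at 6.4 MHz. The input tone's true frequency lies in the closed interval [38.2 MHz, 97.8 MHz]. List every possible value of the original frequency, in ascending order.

41.2 MHz, 54 MHz, 88.8 MHz

Frequencies that alias to 6.4 MHz are k·fs ± 6.4 MHz for integer k ≥ 0.
k=0: 6.4 MHz.
k=1: 41.2 MHz, 54 MHz.
k=2: 88.8 MHz, 101.6 MHz.
k=3: 136.4 MHz, 149.2 MHz.
Within [38.2 MHz, 97.8 MHz]: 41.2 MHz, 54 MHz, 88.8 MHz.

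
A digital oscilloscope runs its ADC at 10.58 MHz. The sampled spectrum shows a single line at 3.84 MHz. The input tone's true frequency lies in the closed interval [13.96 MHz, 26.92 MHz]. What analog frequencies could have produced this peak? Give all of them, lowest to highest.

14.42 MHz, 17.32 MHz, 25 MHz

Frequencies that alias to 3.84 MHz are k·fs ± 3.84 MHz for integer k ≥ 0.
k=0: 3.84 MHz.
k=1: 6.74 MHz, 14.42 MHz.
k=2: 17.32 MHz, 25 MHz.
k=3: 27.9 MHz, 35.58 MHz.
Within [13.96 MHz, 26.92 MHz]: 14.42 MHz, 17.32 MHz, 25 MHz.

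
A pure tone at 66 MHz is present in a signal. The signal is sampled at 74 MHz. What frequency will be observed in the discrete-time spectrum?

66 MHz > fs/2 = 37 MHz, folds to fs − 66 MHz = 8 MHz.

8 MHz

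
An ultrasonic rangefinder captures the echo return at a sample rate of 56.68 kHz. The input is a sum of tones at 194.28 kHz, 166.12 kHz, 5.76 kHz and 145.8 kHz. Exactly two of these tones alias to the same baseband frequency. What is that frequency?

fs/2 = 28.34 kHz.
194.28 kHz mod fs = 24.24 kHz.
24.24 kHz ≤ fs/2 = 28.34 kHz, appears at 24.24 kHz.
166.12 kHz mod fs = 52.76 kHz.
52.76 kHz > fs/2 = 28.34 kHz, folds to fs − 52.76 kHz = 3.92 kHz.
5.76 kHz ≤ fs/2 = 28.34 kHz, passes unchanged.
145.8 kHz mod fs = 32.44 kHz.
32.44 kHz > fs/2 = 28.34 kHz, folds to fs − 32.44 kHz = 24.24 kHz.
145.8 kHz and 194.28 kHz both map to 24.24 kHz.

24.24 kHz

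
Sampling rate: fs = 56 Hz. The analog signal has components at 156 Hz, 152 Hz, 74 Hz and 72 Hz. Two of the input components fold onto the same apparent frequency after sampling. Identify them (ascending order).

72 Hz, 152 Hz

fs/2 = 28 Hz.
156 Hz mod fs = 44 Hz.
44 Hz > fs/2 = 28 Hz, folds to fs − 44 Hz = 12 Hz.
152 Hz mod fs = 40 Hz.
40 Hz > fs/2 = 28 Hz, folds to fs − 40 Hz = 16 Hz.
74 Hz mod fs = 18 Hz.
18 Hz ≤ fs/2 = 28 Hz, appears at 18 Hz.
72 Hz mod fs = 16 Hz.
16 Hz ≤ fs/2 = 28 Hz, appears at 16 Hz.
72 Hz and 152 Hz both map to 16 Hz.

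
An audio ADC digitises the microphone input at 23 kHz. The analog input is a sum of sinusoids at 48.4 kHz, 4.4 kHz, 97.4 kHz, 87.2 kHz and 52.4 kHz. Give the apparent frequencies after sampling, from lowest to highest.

2.4 kHz, 4.4 kHz, 4.8 kHz, 5.4 kHz, 6.4 kHz

fs/2 = 11.5 kHz.
48.4 kHz mod fs = 2.4 kHz.
2.4 kHz ≤ fs/2 = 11.5 kHz, appears at 2.4 kHz.
4.4 kHz ≤ fs/2 = 11.5 kHz, passes unchanged.
97.4 kHz mod fs = 5.4 kHz.
5.4 kHz ≤ fs/2 = 11.5 kHz, appears at 5.4 kHz.
87.2 kHz mod fs = 18.2 kHz.
18.2 kHz > fs/2 = 11.5 kHz, folds to fs − 18.2 kHz = 4.8 kHz.
52.4 kHz mod fs = 6.4 kHz.
6.4 kHz ≤ fs/2 = 11.5 kHz, appears at 6.4 kHz.
Distinct values: {2.4 kHz, 4.4 kHz, 4.8 kHz, 5.4 kHz, 6.4 kHz}.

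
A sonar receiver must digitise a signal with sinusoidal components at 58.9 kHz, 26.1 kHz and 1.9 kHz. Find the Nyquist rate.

117.8 kHz

Highest-frequency component: 58.9 kHz.
Nyquist rate = 2 × 58.9 kHz = 117.8 kHz.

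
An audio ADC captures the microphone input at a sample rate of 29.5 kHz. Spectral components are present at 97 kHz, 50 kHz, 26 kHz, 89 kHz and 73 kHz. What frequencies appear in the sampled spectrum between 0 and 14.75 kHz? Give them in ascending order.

0.5 kHz, 3.5 kHz, 8.5 kHz, 9 kHz, 14 kHz

fs/2 = 14.75 kHz.
97 kHz mod fs = 8.5 kHz.
8.5 kHz ≤ fs/2 = 14.75 kHz, appears at 8.5 kHz.
50 kHz mod fs = 20.5 kHz.
20.5 kHz > fs/2 = 14.75 kHz, folds to fs − 20.5 kHz = 9 kHz.
26 kHz > fs/2 = 14.75 kHz, folds to fs − 26 kHz = 3.5 kHz.
89 kHz mod fs = 0.5 kHz.
0.5 kHz ≤ fs/2 = 14.75 kHz, appears at 0.5 kHz.
73 kHz mod fs = 14 kHz.
14 kHz ≤ fs/2 = 14.75 kHz, appears at 14 kHz.
Distinct values: {0.5 kHz, 3.5 kHz, 8.5 kHz, 9 kHz, 14 kHz}.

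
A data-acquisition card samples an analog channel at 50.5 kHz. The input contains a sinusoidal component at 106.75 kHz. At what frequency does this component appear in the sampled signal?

5.75 kHz

106.75 kHz mod fs = 5.75 kHz.
5.75 kHz ≤ fs/2 = 25.25 kHz, appears at 5.75 kHz.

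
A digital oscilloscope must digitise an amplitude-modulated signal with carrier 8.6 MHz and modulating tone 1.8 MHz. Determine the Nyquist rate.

AM sidebands sit at fc ± fm = 6.8 MHz and 10.4 MHz.
Highest-frequency component: 10.4 MHz.
Nyquist rate = 2 × 10.4 MHz = 20.8 MHz.

20.8 MHz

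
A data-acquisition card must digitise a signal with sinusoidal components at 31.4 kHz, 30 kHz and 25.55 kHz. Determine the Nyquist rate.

62.8 kHz

Highest-frequency component: 31.4 kHz.
Nyquist rate = 2 × 31.4 kHz = 62.8 kHz.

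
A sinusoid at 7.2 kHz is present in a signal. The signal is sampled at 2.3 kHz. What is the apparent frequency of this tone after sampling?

7.2 kHz mod fs = 0.3 kHz.
0.3 kHz ≤ fs/2 = 1.15 kHz, appears at 0.3 kHz.

0.3 kHz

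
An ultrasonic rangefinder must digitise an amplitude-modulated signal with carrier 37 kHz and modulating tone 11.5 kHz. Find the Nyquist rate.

97 kHz

AM sidebands sit at fc ± fm = 25.5 kHz and 48.5 kHz.
Highest-frequency component: 48.5 kHz.
Nyquist rate = 2 × 48.5 kHz = 97 kHz.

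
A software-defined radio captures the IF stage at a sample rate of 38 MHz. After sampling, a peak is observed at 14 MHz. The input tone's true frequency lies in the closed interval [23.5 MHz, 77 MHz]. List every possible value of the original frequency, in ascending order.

24 MHz, 52 MHz, 62 MHz

Frequencies that alias to 14 MHz are k·fs ± 14 MHz for integer k ≥ 0.
k=0: 14 MHz.
k=1: 24 MHz, 52 MHz.
k=2: 62 MHz, 90 MHz.
k=3: 100 MHz, 128 MHz.
Within [23.5 MHz, 77 MHz]: 24 MHz, 52 MHz, 62 MHz.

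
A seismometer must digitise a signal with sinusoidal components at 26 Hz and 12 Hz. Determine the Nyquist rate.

Highest-frequency component: 26 Hz.
Nyquist rate = 2 × 26 Hz = 52 Hz.

52 Hz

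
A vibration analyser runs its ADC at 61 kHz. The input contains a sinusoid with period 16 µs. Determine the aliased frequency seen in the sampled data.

T = 16 µs → f = 1/T = 62.5 kHz.
62.5 kHz mod fs = 1.5 kHz.
1.5 kHz ≤ fs/2 = 30.5 kHz, appears at 1.5 kHz.

1.5 kHz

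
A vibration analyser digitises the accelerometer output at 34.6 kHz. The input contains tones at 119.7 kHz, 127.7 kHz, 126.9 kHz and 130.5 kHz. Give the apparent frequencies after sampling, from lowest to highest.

fs/2 = 17.3 kHz.
119.7 kHz mod fs = 15.9 kHz.
15.9 kHz ≤ fs/2 = 17.3 kHz, appears at 15.9 kHz.
127.7 kHz mod fs = 23.9 kHz.
23.9 kHz > fs/2 = 17.3 kHz, folds to fs − 23.9 kHz = 10.7 kHz.
126.9 kHz mod fs = 23.1 kHz.
23.1 kHz > fs/2 = 17.3 kHz, folds to fs − 23.1 kHz = 11.5 kHz.
130.5 kHz mod fs = 26.7 kHz.
26.7 kHz > fs/2 = 17.3 kHz, folds to fs − 26.7 kHz = 7.9 kHz.
Distinct values: {7.9 kHz, 10.7 kHz, 11.5 kHz, 15.9 kHz}.

7.9 kHz, 10.7 kHz, 11.5 kHz, 15.9 kHz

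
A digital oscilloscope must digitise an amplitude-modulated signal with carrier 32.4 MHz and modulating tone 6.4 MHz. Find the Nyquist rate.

AM sidebands sit at fc ± fm = 26 MHz and 38.8 MHz.
Highest-frequency component: 38.8 MHz.
Nyquist rate = 2 × 38.8 MHz = 77.6 MHz.

77.6 MHz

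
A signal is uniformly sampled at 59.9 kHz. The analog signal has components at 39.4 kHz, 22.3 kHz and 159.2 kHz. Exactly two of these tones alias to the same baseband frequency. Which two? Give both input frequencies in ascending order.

39.4 kHz, 159.2 kHz

fs/2 = 29.95 kHz.
39.4 kHz > fs/2 = 29.95 kHz, folds to fs − 39.4 kHz = 20.5 kHz.
22.3 kHz ≤ fs/2 = 29.95 kHz, passes unchanged.
159.2 kHz mod fs = 39.4 kHz.
39.4 kHz > fs/2 = 29.95 kHz, folds to fs − 39.4 kHz = 20.5 kHz.
39.4 kHz and 159.2 kHz both map to 20.5 kHz.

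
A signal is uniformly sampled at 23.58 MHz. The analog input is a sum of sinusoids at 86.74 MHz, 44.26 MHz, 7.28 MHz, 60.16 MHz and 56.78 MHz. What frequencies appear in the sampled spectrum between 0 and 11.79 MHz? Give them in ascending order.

fs/2 = 11.79 MHz.
86.74 MHz mod fs = 16 MHz.
16 MHz > fs/2 = 11.79 MHz, folds to fs − 16 MHz = 7.58 MHz.
44.26 MHz mod fs = 20.68 MHz.
20.68 MHz > fs/2 = 11.79 MHz, folds to fs − 20.68 MHz = 2.9 MHz.
7.28 MHz ≤ fs/2 = 11.79 MHz, passes unchanged.
60.16 MHz mod fs = 13 MHz.
13 MHz > fs/2 = 11.79 MHz, folds to fs − 13 MHz = 10.58 MHz.
56.78 MHz mod fs = 9.62 MHz.
9.62 MHz ≤ fs/2 = 11.79 MHz, appears at 9.62 MHz.
Distinct values: {2.9 MHz, 7.28 MHz, 7.58 MHz, 9.62 MHz, 10.58 MHz}.

2.9 MHz, 7.28 MHz, 7.58 MHz, 9.62 MHz, 10.58 MHz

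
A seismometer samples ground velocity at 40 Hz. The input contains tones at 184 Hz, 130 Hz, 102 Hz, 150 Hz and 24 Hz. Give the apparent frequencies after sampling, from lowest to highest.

fs/2 = 20 Hz.
184 Hz mod fs = 24 Hz.
24 Hz > fs/2 = 20 Hz, folds to fs − 24 Hz = 16 Hz.
130 Hz mod fs = 10 Hz.
10 Hz ≤ fs/2 = 20 Hz, appears at 10 Hz.
102 Hz mod fs = 22 Hz.
22 Hz > fs/2 = 20 Hz, folds to fs − 22 Hz = 18 Hz.
150 Hz mod fs = 30 Hz.
30 Hz > fs/2 = 20 Hz, folds to fs − 30 Hz = 10 Hz.
24 Hz > fs/2 = 20 Hz, folds to fs − 24 Hz = 16 Hz.
Distinct values: {10 Hz, 16 Hz, 18 Hz}.

10 Hz, 16 Hz, 18 Hz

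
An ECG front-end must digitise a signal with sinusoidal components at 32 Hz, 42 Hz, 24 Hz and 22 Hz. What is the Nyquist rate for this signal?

Highest-frequency component: 42 Hz.
Nyquist rate = 2 × 42 Hz = 84 Hz.

84 Hz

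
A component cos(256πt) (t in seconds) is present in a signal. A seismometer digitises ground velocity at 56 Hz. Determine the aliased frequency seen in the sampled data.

ω = 256π rad/s → f = ω/(2π) = 128 Hz.
128 Hz mod fs = 16 Hz.
16 Hz ≤ fs/2 = 28 Hz, appears at 16 Hz.

16 Hz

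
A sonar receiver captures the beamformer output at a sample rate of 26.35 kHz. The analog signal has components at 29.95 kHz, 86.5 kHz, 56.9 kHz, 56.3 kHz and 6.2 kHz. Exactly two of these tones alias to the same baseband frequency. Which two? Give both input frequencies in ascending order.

fs/2 = 13.175 kHz.
29.95 kHz mod fs = 3.6 kHz.
3.6 kHz ≤ fs/2 = 13.175 kHz, appears at 3.6 kHz.
86.5 kHz mod fs = 7.45 kHz.
7.45 kHz ≤ fs/2 = 13.175 kHz, appears at 7.45 kHz.
56.9 kHz mod fs = 4.2 kHz.
4.2 kHz ≤ fs/2 = 13.175 kHz, appears at 4.2 kHz.
56.3 kHz mod fs = 3.6 kHz.
3.6 kHz ≤ fs/2 = 13.175 kHz, appears at 3.6 kHz.
6.2 kHz ≤ fs/2 = 13.175 kHz, passes unchanged.
29.95 kHz and 56.3 kHz both map to 3.6 kHz.

29.95 kHz, 56.3 kHz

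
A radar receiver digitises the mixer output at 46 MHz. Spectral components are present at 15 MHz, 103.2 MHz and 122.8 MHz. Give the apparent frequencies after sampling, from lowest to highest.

11.2 MHz, 15 MHz, 15.2 MHz

fs/2 = 23 MHz.
15 MHz ≤ fs/2 = 23 MHz, passes unchanged.
103.2 MHz mod fs = 11.2 MHz.
11.2 MHz ≤ fs/2 = 23 MHz, appears at 11.2 MHz.
122.8 MHz mod fs = 30.8 MHz.
30.8 MHz > fs/2 = 23 MHz, folds to fs − 30.8 MHz = 15.2 MHz.
Distinct values: {11.2 MHz, 15 MHz, 15.2 MHz}.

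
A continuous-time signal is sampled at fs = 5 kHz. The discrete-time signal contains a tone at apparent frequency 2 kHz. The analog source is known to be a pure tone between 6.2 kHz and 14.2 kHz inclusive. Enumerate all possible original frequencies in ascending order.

Frequencies that alias to 2 kHz are k·fs ± 2 kHz for integer k ≥ 0.
k=0: 2 kHz.
k=1: 3 kHz, 7 kHz.
k=2: 8 kHz, 12 kHz.
k=3: 13 kHz, 17 kHz.
k=4: 18 kHz, 22 kHz.
Within [6.2 kHz, 14.2 kHz]: 7 kHz, 8 kHz, 12 kHz, 13 kHz.

7 kHz, 8 kHz, 12 kHz, 13 kHz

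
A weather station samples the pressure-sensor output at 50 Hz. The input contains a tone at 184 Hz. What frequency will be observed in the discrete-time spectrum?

16 Hz

184 Hz mod fs = 34 Hz.
34 Hz > fs/2 = 25 Hz, folds to fs − 34 Hz = 16 Hz.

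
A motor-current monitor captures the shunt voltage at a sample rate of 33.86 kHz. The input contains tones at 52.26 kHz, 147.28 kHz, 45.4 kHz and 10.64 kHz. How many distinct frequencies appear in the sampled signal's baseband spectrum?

4

fs/2 = 16.93 kHz.
52.26 kHz mod fs = 18.4 kHz.
18.4 kHz > fs/2 = 16.93 kHz, folds to fs − 18.4 kHz = 15.46 kHz.
147.28 kHz mod fs = 11.84 kHz.
11.84 kHz ≤ fs/2 = 16.93 kHz, appears at 11.84 kHz.
45.4 kHz mod fs = 11.54 kHz.
11.54 kHz ≤ fs/2 = 16.93 kHz, appears at 11.54 kHz.
10.64 kHz ≤ fs/2 = 16.93 kHz, passes unchanged.
Distinct values: {10.64 kHz, 11.54 kHz, 11.84 kHz, 15.46 kHz} → 4.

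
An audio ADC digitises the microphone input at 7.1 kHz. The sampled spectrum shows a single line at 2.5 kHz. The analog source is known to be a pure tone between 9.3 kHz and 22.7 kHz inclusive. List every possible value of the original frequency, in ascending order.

9.6 kHz, 11.7 kHz, 16.7 kHz, 18.8 kHz

Frequencies that alias to 2.5 kHz are k·fs ± 2.5 kHz for integer k ≥ 0.
k=0: 2.5 kHz.
k=1: 4.6 kHz, 9.6 kHz.
k=2: 11.7 kHz, 16.7 kHz.
k=3: 18.8 kHz, 23.8 kHz.
k=4: 25.9 kHz, 30.9 kHz.
Within [9.3 kHz, 22.7 kHz]: 9.6 kHz, 11.7 kHz, 16.7 kHz, 18.8 kHz.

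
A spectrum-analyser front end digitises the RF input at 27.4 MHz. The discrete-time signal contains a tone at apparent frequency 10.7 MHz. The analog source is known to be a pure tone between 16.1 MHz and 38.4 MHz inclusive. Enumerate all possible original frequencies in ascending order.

Frequencies that alias to 10.7 MHz are k·fs ± 10.7 MHz for integer k ≥ 0.
k=0: 10.7 MHz.
k=1: 16.7 MHz, 38.1 MHz.
k=2: 44.1 MHz, 65.5 MHz.
Within [16.1 MHz, 38.4 MHz]: 16.7 MHz, 38.1 MHz.

16.7 MHz, 38.1 MHz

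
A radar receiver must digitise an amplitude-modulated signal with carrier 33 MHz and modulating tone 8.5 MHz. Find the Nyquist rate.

83 MHz

AM sidebands sit at fc ± fm = 24.5 MHz and 41.5 MHz.
Highest-frequency component: 41.5 MHz.
Nyquist rate = 2 × 41.5 MHz = 83 MHz.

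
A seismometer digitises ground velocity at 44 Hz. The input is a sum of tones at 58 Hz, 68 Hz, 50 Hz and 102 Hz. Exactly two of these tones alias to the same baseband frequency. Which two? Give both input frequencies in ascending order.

fs/2 = 22 Hz.
58 Hz mod fs = 14 Hz.
14 Hz ≤ fs/2 = 22 Hz, appears at 14 Hz.
68 Hz mod fs = 24 Hz.
24 Hz > fs/2 = 22 Hz, folds to fs − 24 Hz = 20 Hz.
50 Hz mod fs = 6 Hz.
6 Hz ≤ fs/2 = 22 Hz, appears at 6 Hz.
102 Hz mod fs = 14 Hz.
14 Hz ≤ fs/2 = 22 Hz, appears at 14 Hz.
58 Hz and 102 Hz both map to 14 Hz.

58 Hz, 102 Hz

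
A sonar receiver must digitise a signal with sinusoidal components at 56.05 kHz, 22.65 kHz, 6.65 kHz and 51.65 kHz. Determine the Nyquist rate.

Highest-frequency component: 56.05 kHz.
Nyquist rate = 2 × 56.05 kHz = 112.1 kHz.

112.1 kHz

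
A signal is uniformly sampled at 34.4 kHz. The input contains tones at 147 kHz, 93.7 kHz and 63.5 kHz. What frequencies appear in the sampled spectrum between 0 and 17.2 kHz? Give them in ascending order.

5.3 kHz, 9.4 kHz, 9.5 kHz

fs/2 = 17.2 kHz.
147 kHz mod fs = 9.4 kHz.
9.4 kHz ≤ fs/2 = 17.2 kHz, appears at 9.4 kHz.
93.7 kHz mod fs = 24.9 kHz.
24.9 kHz > fs/2 = 17.2 kHz, folds to fs − 24.9 kHz = 9.5 kHz.
63.5 kHz mod fs = 29.1 kHz.
29.1 kHz > fs/2 = 17.2 kHz, folds to fs − 29.1 kHz = 5.3 kHz.
Distinct values: {5.3 kHz, 9.4 kHz, 9.5 kHz}.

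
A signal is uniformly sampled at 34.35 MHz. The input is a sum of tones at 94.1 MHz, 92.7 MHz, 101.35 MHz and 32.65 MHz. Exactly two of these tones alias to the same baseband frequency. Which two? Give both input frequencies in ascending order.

32.65 MHz, 101.35 MHz

fs/2 = 17.175 MHz.
94.1 MHz mod fs = 25.4 MHz.
25.4 MHz > fs/2 = 17.175 MHz, folds to fs − 25.4 MHz = 8.95 MHz.
92.7 MHz mod fs = 24 MHz.
24 MHz > fs/2 = 17.175 MHz, folds to fs − 24 MHz = 10.35 MHz.
101.35 MHz mod fs = 32.65 MHz.
32.65 MHz > fs/2 = 17.175 MHz, folds to fs − 32.65 MHz = 1.7 MHz.
32.65 MHz > fs/2 = 17.175 MHz, folds to fs − 32.65 MHz = 1.7 MHz.
32.65 MHz and 101.35 MHz both map to 1.7 MHz.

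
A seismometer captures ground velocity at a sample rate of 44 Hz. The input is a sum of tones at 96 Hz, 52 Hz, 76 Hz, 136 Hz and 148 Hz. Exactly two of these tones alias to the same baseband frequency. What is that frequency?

8 Hz

fs/2 = 22 Hz.
96 Hz mod fs = 8 Hz.
8 Hz ≤ fs/2 = 22 Hz, appears at 8 Hz.
52 Hz mod fs = 8 Hz.
8 Hz ≤ fs/2 = 22 Hz, appears at 8 Hz.
76 Hz mod fs = 32 Hz.
32 Hz > fs/2 = 22 Hz, folds to fs − 32 Hz = 12 Hz.
136 Hz mod fs = 4 Hz.
4 Hz ≤ fs/2 = 22 Hz, appears at 4 Hz.
148 Hz mod fs = 16 Hz.
16 Hz ≤ fs/2 = 22 Hz, appears at 16 Hz.
52 Hz and 96 Hz both map to 8 Hz.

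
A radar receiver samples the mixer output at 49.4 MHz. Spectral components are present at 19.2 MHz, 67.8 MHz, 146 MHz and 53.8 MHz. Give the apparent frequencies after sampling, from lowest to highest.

fs/2 = 24.7 MHz.
19.2 MHz ≤ fs/2 = 24.7 MHz, passes unchanged.
67.8 MHz mod fs = 18.4 MHz.
18.4 MHz ≤ fs/2 = 24.7 MHz, appears at 18.4 MHz.
146 MHz mod fs = 47.2 MHz.
47.2 MHz > fs/2 = 24.7 MHz, folds to fs − 47.2 MHz = 2.2 MHz.
53.8 MHz mod fs = 4.4 MHz.
4.4 MHz ≤ fs/2 = 24.7 MHz, appears at 4.4 MHz.
Distinct values: {2.2 MHz, 4.4 MHz, 18.4 MHz, 19.2 MHz}.

2.2 MHz, 4.4 MHz, 18.4 MHz, 19.2 MHz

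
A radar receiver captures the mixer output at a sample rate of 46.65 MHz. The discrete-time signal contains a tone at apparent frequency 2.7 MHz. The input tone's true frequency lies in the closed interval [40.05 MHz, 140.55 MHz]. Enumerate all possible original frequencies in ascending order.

43.95 MHz, 49.35 MHz, 90.6 MHz, 96 MHz, 137.25 MHz

Frequencies that alias to 2.7 MHz are k·fs ± 2.7 MHz for integer k ≥ 0.
k=0: 2.7 MHz.
k=1: 43.95 MHz, 49.35 MHz.
k=2: 90.6 MHz, 96 MHz.
k=3: 137.25 MHz, 142.65 MHz.
k=4: 183.9 MHz, 189.3 MHz.
Within [40.05 MHz, 140.55 MHz]: 43.95 MHz, 49.35 MHz, 90.6 MHz, 96 MHz, 137.25 MHz.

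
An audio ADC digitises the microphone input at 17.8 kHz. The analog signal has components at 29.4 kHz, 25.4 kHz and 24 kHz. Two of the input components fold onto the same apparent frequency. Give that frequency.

6.2 kHz

fs/2 = 8.9 kHz.
29.4 kHz mod fs = 11.6 kHz.
11.6 kHz > fs/2 = 8.9 kHz, folds to fs − 11.6 kHz = 6.2 kHz.
25.4 kHz mod fs = 7.6 kHz.
7.6 kHz ≤ fs/2 = 8.9 kHz, appears at 7.6 kHz.
24 kHz mod fs = 6.2 kHz.
6.2 kHz ≤ fs/2 = 8.9 kHz, appears at 6.2 kHz.
24 kHz and 29.4 kHz both map to 6.2 kHz.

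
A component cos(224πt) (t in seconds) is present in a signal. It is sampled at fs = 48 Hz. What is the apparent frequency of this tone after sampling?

16 Hz

ω = 224π rad/s → f = ω/(2π) = 112 Hz.
112 Hz mod fs = 16 Hz.
16 Hz ≤ fs/2 = 24 Hz, appears at 16 Hz.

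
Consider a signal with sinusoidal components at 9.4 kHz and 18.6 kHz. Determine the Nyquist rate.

Highest-frequency component: 18.6 kHz.
Nyquist rate = 2 × 18.6 kHz = 37.2 kHz.

37.2 kHz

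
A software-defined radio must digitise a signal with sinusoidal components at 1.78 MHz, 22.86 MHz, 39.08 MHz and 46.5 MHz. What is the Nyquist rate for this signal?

93 MHz

Highest-frequency component: 46.5 MHz.
Nyquist rate = 2 × 46.5 MHz = 93 MHz.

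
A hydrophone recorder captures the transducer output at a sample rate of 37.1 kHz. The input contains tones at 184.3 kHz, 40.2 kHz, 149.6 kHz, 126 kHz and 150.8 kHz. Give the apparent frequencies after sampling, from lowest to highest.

fs/2 = 18.55 kHz.
184.3 kHz mod fs = 35.9 kHz.
35.9 kHz > fs/2 = 18.55 kHz, folds to fs − 35.9 kHz = 1.2 kHz.
40.2 kHz mod fs = 3.1 kHz.
3.1 kHz ≤ fs/2 = 18.55 kHz, appears at 3.1 kHz.
149.6 kHz mod fs = 1.2 kHz.
1.2 kHz ≤ fs/2 = 18.55 kHz, appears at 1.2 kHz.
126 kHz mod fs = 14.7 kHz.
14.7 kHz ≤ fs/2 = 18.55 kHz, appears at 14.7 kHz.
150.8 kHz mod fs = 2.4 kHz.
2.4 kHz ≤ fs/2 = 18.55 kHz, appears at 2.4 kHz.
Distinct values: {1.2 kHz, 2.4 kHz, 3.1 kHz, 14.7 kHz}.

1.2 kHz, 2.4 kHz, 3.1 kHz, 14.7 kHz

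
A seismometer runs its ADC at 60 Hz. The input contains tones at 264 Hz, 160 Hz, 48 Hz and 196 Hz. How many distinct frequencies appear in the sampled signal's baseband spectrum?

4

fs/2 = 30 Hz.
264 Hz mod fs = 24 Hz.
24 Hz ≤ fs/2 = 30 Hz, appears at 24 Hz.
160 Hz mod fs = 40 Hz.
40 Hz > fs/2 = 30 Hz, folds to fs − 40 Hz = 20 Hz.
48 Hz > fs/2 = 30 Hz, folds to fs − 48 Hz = 12 Hz.
196 Hz mod fs = 16 Hz.
16 Hz ≤ fs/2 = 30 Hz, appears at 16 Hz.
Distinct values: {12 Hz, 16 Hz, 20 Hz, 24 Hz} → 4.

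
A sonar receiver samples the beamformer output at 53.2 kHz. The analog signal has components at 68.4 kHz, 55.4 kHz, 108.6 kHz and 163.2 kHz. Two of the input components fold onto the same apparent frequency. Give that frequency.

fs/2 = 26.6 kHz.
68.4 kHz mod fs = 15.2 kHz.
15.2 kHz ≤ fs/2 = 26.6 kHz, appears at 15.2 kHz.
55.4 kHz mod fs = 2.2 kHz.
2.2 kHz ≤ fs/2 = 26.6 kHz, appears at 2.2 kHz.
108.6 kHz mod fs = 2.2 kHz.
2.2 kHz ≤ fs/2 = 26.6 kHz, appears at 2.2 kHz.
163.2 kHz mod fs = 3.6 kHz.
3.6 kHz ≤ fs/2 = 26.6 kHz, appears at 3.6 kHz.
55.4 kHz and 108.6 kHz both map to 2.2 kHz.

2.2 kHz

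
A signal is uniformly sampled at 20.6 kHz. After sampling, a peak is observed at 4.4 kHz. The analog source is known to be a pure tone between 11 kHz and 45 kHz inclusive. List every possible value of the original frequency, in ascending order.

16.2 kHz, 25 kHz, 36.8 kHz

Frequencies that alias to 4.4 kHz are k·fs ± 4.4 kHz for integer k ≥ 0.
k=0: 4.4 kHz.
k=1: 16.2 kHz, 25 kHz.
k=2: 36.8 kHz, 45.6 kHz.
k=3: 57.4 kHz, 66.2 kHz.
Within [11 kHz, 45 kHz]: 16.2 kHz, 25 kHz, 36.8 kHz.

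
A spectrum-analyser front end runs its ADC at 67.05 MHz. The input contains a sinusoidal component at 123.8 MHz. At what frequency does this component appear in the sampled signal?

123.8 MHz mod fs = 56.75 MHz.
56.75 MHz > fs/2 = 33.525 MHz, folds to fs − 56.75 MHz = 10.3 MHz.

10.3 MHz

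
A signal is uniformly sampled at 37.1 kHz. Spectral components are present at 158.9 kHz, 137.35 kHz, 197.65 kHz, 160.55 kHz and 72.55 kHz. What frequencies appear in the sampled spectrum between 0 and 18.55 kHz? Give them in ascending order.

fs/2 = 18.55 kHz.
158.9 kHz mod fs = 10.5 kHz.
10.5 kHz ≤ fs/2 = 18.55 kHz, appears at 10.5 kHz.
137.35 kHz mod fs = 26.05 kHz.
26.05 kHz > fs/2 = 18.55 kHz, folds to fs − 26.05 kHz = 11.05 kHz.
197.65 kHz mod fs = 12.15 kHz.
12.15 kHz ≤ fs/2 = 18.55 kHz, appears at 12.15 kHz.
160.55 kHz mod fs = 12.15 kHz.
12.15 kHz ≤ fs/2 = 18.55 kHz, appears at 12.15 kHz.
72.55 kHz mod fs = 35.45 kHz.
35.45 kHz > fs/2 = 18.55 kHz, folds to fs − 35.45 kHz = 1.65 kHz.
Distinct values: {1.65 kHz, 10.5 kHz, 11.05 kHz, 12.15 kHz}.

1.65 kHz, 10.5 kHz, 11.05 kHz, 12.15 kHz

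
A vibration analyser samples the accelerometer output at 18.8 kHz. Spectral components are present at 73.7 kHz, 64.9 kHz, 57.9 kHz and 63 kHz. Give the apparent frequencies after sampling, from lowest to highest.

fs/2 = 9.4 kHz.
73.7 kHz mod fs = 17.3 kHz.
17.3 kHz > fs/2 = 9.4 kHz, folds to fs − 17.3 kHz = 1.5 kHz.
64.9 kHz mod fs = 8.5 kHz.
8.5 kHz ≤ fs/2 = 9.4 kHz, appears at 8.5 kHz.
57.9 kHz mod fs = 1.5 kHz.
1.5 kHz ≤ fs/2 = 9.4 kHz, appears at 1.5 kHz.
63 kHz mod fs = 6.6 kHz.
6.6 kHz ≤ fs/2 = 9.4 kHz, appears at 6.6 kHz.
Distinct values: {1.5 kHz, 6.6 kHz, 8.5 kHz}.

1.5 kHz, 6.6 kHz, 8.5 kHz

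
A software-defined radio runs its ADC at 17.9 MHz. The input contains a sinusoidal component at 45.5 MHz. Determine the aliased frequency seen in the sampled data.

45.5 MHz mod fs = 9.7 MHz.
9.7 MHz > fs/2 = 8.95 MHz, folds to fs − 9.7 MHz = 8.2 MHz.

8.2 MHz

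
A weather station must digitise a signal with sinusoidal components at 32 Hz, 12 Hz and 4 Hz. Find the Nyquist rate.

Highest-frequency component: 32 Hz.
Nyquist rate = 2 × 32 Hz = 64 Hz.

64 Hz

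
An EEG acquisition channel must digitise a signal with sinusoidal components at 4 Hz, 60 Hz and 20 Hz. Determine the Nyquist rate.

Highest-frequency component: 60 Hz.
Nyquist rate = 2 × 60 Hz = 120 Hz.

120 Hz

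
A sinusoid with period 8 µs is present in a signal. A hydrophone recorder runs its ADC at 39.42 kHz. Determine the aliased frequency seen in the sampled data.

6.74 kHz

T = 8 µs → f = 1/T = 125 kHz.
125 kHz mod fs = 6.74 kHz.
6.74 kHz ≤ fs/2 = 19.71 kHz, appears at 6.74 kHz.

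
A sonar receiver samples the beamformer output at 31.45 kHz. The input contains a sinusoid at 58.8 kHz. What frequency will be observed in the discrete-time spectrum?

4.1 kHz

58.8 kHz mod fs = 27.35 kHz.
27.35 kHz > fs/2 = 15.725 kHz, folds to fs − 27.35 kHz = 4.1 kHz.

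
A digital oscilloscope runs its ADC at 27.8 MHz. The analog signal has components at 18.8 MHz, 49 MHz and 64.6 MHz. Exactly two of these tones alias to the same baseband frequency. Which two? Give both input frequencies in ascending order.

18.8 MHz, 64.6 MHz

fs/2 = 13.9 MHz.
18.8 MHz > fs/2 = 13.9 MHz, folds to fs − 18.8 MHz = 9 MHz.
49 MHz mod fs = 21.2 MHz.
21.2 MHz > fs/2 = 13.9 MHz, folds to fs − 21.2 MHz = 6.6 MHz.
64.6 MHz mod fs = 9 MHz.
9 MHz ≤ fs/2 = 13.9 MHz, appears at 9 MHz.
18.8 MHz and 64.6 MHz both map to 9 MHz.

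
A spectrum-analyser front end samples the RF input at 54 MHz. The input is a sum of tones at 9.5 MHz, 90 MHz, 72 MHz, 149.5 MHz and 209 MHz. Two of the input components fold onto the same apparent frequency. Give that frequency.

fs/2 = 27 MHz.
9.5 MHz ≤ fs/2 = 27 MHz, passes unchanged.
90 MHz mod fs = 36 MHz.
36 MHz > fs/2 = 27 MHz, folds to fs − 36 MHz = 18 MHz.
72 MHz mod fs = 18 MHz.
18 MHz ≤ fs/2 = 27 MHz, appears at 18 MHz.
149.5 MHz mod fs = 41.5 MHz.
41.5 MHz > fs/2 = 27 MHz, folds to fs − 41.5 MHz = 12.5 MHz.
209 MHz mod fs = 47 MHz.
47 MHz > fs/2 = 27 MHz, folds to fs − 47 MHz = 7 MHz.
72 MHz and 90 MHz both map to 18 MHz.

18 MHz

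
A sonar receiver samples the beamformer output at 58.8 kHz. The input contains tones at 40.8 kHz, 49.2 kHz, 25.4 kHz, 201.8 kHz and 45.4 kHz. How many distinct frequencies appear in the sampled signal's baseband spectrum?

4

fs/2 = 29.4 kHz.
40.8 kHz > fs/2 = 29.4 kHz, folds to fs − 40.8 kHz = 18 kHz.
49.2 kHz > fs/2 = 29.4 kHz, folds to fs − 49.2 kHz = 9.6 kHz.
25.4 kHz ≤ fs/2 = 29.4 kHz, passes unchanged.
201.8 kHz mod fs = 25.4 kHz.
25.4 kHz ≤ fs/2 = 29.4 kHz, appears at 25.4 kHz.
45.4 kHz > fs/2 = 29.4 kHz, folds to fs − 45.4 kHz = 13.4 kHz.
Distinct values: {9.6 kHz, 13.4 kHz, 18 kHz, 25.4 kHz} → 4.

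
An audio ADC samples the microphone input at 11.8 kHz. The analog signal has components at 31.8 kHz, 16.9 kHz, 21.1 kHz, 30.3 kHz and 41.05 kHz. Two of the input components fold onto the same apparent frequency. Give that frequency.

fs/2 = 5.9 kHz.
31.8 kHz mod fs = 8.2 kHz.
8.2 kHz > fs/2 = 5.9 kHz, folds to fs − 8.2 kHz = 3.6 kHz.
16.9 kHz mod fs = 5.1 kHz.
5.1 kHz ≤ fs/2 = 5.9 kHz, appears at 5.1 kHz.
21.1 kHz mod fs = 9.3 kHz.
9.3 kHz > fs/2 = 5.9 kHz, folds to fs − 9.3 kHz = 2.5 kHz.
30.3 kHz mod fs = 6.7 kHz.
6.7 kHz > fs/2 = 5.9 kHz, folds to fs − 6.7 kHz = 5.1 kHz.
41.05 kHz mod fs = 5.65 kHz.
5.65 kHz ≤ fs/2 = 5.9 kHz, appears at 5.65 kHz.
16.9 kHz and 30.3 kHz both map to 5.1 kHz.

5.1 kHz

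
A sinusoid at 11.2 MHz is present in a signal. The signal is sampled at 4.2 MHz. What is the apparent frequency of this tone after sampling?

11.2 MHz mod fs = 2.8 MHz.
2.8 MHz > fs/2 = 2.1 MHz, folds to fs − 2.8 MHz = 1.4 MHz.

1.4 MHz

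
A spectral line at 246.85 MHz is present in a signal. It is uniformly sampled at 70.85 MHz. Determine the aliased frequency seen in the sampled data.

34.3 MHz

246.85 MHz mod fs = 34.3 MHz.
34.3 MHz ≤ fs/2 = 35.425 MHz, appears at 34.3 MHz.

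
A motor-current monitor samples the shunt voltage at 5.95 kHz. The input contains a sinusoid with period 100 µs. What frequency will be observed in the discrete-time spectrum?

1.9 kHz

T = 100 µs → f = 1/T = 10 kHz.
10 kHz mod fs = 4.05 kHz.
4.05 kHz > fs/2 = 2.975 kHz, folds to fs − 4.05 kHz = 1.9 kHz.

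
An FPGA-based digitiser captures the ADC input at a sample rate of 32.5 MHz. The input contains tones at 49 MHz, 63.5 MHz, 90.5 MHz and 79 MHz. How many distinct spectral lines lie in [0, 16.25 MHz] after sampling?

fs/2 = 16.25 MHz.
49 MHz mod fs = 16.5 MHz.
16.5 MHz > fs/2 = 16.25 MHz, folds to fs − 16.5 MHz = 16 MHz.
63.5 MHz mod fs = 31 MHz.
31 MHz > fs/2 = 16.25 MHz, folds to fs − 31 MHz = 1.5 MHz.
90.5 MHz mod fs = 25.5 MHz.
25.5 MHz > fs/2 = 16.25 MHz, folds to fs − 25.5 MHz = 7 MHz.
79 MHz mod fs = 14 MHz.
14 MHz ≤ fs/2 = 16.25 MHz, appears at 14 MHz.
Distinct values: {1.5 MHz, 7 MHz, 14 MHz, 16 MHz} → 4.

4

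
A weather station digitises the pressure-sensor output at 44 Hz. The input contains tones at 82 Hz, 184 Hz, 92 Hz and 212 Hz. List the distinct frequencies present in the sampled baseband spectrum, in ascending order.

4 Hz, 6 Hz, 8 Hz

fs/2 = 22 Hz.
82 Hz mod fs = 38 Hz.
38 Hz > fs/2 = 22 Hz, folds to fs − 38 Hz = 6 Hz.
184 Hz mod fs = 8 Hz.
8 Hz ≤ fs/2 = 22 Hz, appears at 8 Hz.
92 Hz mod fs = 4 Hz.
4 Hz ≤ fs/2 = 22 Hz, appears at 4 Hz.
212 Hz mod fs = 36 Hz.
36 Hz > fs/2 = 22 Hz, folds to fs − 36 Hz = 8 Hz.
Distinct values: {4 Hz, 6 Hz, 8 Hz}.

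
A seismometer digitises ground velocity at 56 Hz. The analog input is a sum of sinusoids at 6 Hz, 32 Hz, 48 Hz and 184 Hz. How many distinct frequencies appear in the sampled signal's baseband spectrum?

fs/2 = 28 Hz.
6 Hz ≤ fs/2 = 28 Hz, passes unchanged.
32 Hz > fs/2 = 28 Hz, folds to fs − 32 Hz = 24 Hz.
48 Hz > fs/2 = 28 Hz, folds to fs − 48 Hz = 8 Hz.
184 Hz mod fs = 16 Hz.
16 Hz ≤ fs/2 = 28 Hz, appears at 16 Hz.
Distinct values: {6 Hz, 8 Hz, 16 Hz, 24 Hz} → 4.

4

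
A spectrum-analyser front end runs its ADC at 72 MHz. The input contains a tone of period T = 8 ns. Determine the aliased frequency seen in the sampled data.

19 MHz

T = 8 ns → f = 1/T = 125 MHz.
125 MHz mod fs = 53 MHz.
53 MHz > fs/2 = 36 MHz, folds to fs − 53 MHz = 19 MHz.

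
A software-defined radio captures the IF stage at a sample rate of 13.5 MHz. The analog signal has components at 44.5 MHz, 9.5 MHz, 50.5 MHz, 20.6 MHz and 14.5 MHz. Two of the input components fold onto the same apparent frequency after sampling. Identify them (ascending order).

9.5 MHz, 44.5 MHz

fs/2 = 6.75 MHz.
44.5 MHz mod fs = 4 MHz.
4 MHz ≤ fs/2 = 6.75 MHz, appears at 4 MHz.
9.5 MHz > fs/2 = 6.75 MHz, folds to fs − 9.5 MHz = 4 MHz.
50.5 MHz mod fs = 10 MHz.
10 MHz > fs/2 = 6.75 MHz, folds to fs − 10 MHz = 3.5 MHz.
20.6 MHz mod fs = 7.1 MHz.
7.1 MHz > fs/2 = 6.75 MHz, folds to fs − 7.1 MHz = 6.4 MHz.
14.5 MHz mod fs = 1 MHz.
1 MHz ≤ fs/2 = 6.75 MHz, appears at 1 MHz.
9.5 MHz and 44.5 MHz both map to 4 MHz.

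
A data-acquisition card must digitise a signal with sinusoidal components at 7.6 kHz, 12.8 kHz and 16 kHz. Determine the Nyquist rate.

Highest-frequency component: 16 kHz.
Nyquist rate = 2 × 16 kHz = 32 kHz.

32 kHz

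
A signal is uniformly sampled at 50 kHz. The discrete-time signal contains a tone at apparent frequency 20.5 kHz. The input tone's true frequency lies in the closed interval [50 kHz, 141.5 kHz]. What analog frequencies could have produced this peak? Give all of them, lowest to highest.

Frequencies that alias to 20.5 kHz are k·fs ± 20.5 kHz for integer k ≥ 0.
k=0: 20.5 kHz.
k=1: 29.5 kHz, 70.5 kHz.
k=2: 79.5 kHz, 120.5 kHz.
k=3: 129.5 kHz, 170.5 kHz.
k=4: 179.5 kHz, 220.5 kHz.
Within [50 kHz, 141.5 kHz]: 70.5 kHz, 79.5 kHz, 120.5 kHz, 129.5 kHz.

70.5 kHz, 79.5 kHz, 120.5 kHz, 129.5 kHz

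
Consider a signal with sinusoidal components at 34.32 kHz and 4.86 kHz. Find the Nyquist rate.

68.64 kHz

Highest-frequency component: 34.32 kHz.
Nyquist rate = 2 × 34.32 kHz = 68.64 kHz.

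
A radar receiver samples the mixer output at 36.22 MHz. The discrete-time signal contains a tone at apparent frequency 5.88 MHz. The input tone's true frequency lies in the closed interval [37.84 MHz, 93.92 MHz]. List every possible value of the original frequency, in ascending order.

Frequencies that alias to 5.88 MHz are k·fs ± 5.88 MHz for integer k ≥ 0.
k=0: 5.88 MHz.
k=1: 30.34 MHz, 42.1 MHz.
k=2: 66.56 MHz, 78.32 MHz.
k=3: 102.78 MHz, 114.54 MHz.
Within [37.84 MHz, 93.92 MHz]: 42.1 MHz, 66.56 MHz, 78.32 MHz.

42.1 MHz, 66.56 MHz, 78.32 MHz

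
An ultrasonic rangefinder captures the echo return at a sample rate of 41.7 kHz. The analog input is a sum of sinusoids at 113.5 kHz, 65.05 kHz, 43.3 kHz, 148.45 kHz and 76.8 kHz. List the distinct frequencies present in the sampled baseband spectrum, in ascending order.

1.6 kHz, 6.6 kHz, 11.6 kHz, 18.35 kHz

fs/2 = 20.85 kHz.
113.5 kHz mod fs = 30.1 kHz.
30.1 kHz > fs/2 = 20.85 kHz, folds to fs − 30.1 kHz = 11.6 kHz.
65.05 kHz mod fs = 23.35 kHz.
23.35 kHz > fs/2 = 20.85 kHz, folds to fs − 23.35 kHz = 18.35 kHz.
43.3 kHz mod fs = 1.6 kHz.
1.6 kHz ≤ fs/2 = 20.85 kHz, appears at 1.6 kHz.
148.45 kHz mod fs = 23.35 kHz.
23.35 kHz > fs/2 = 20.85 kHz, folds to fs − 23.35 kHz = 18.35 kHz.
76.8 kHz mod fs = 35.1 kHz.
35.1 kHz > fs/2 = 20.85 kHz, folds to fs − 35.1 kHz = 6.6 kHz.
Distinct values: {1.6 kHz, 6.6 kHz, 11.6 kHz, 18.35 kHz}.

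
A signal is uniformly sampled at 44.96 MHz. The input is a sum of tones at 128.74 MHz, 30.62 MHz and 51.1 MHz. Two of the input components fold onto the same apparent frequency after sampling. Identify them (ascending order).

fs/2 = 22.48 MHz.
128.74 MHz mod fs = 38.82 MHz.
38.82 MHz > fs/2 = 22.48 MHz, folds to fs − 38.82 MHz = 6.14 MHz.
30.62 MHz > fs/2 = 22.48 MHz, folds to fs − 30.62 MHz = 14.34 MHz.
51.1 MHz mod fs = 6.14 MHz.
6.14 MHz ≤ fs/2 = 22.48 MHz, appears at 6.14 MHz.
51.1 MHz and 128.74 MHz both map to 6.14 MHz.

51.1 MHz, 128.74 MHz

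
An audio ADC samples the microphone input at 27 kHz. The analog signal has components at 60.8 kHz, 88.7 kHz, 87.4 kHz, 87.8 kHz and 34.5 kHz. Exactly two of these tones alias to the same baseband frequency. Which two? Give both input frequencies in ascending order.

60.8 kHz, 87.8 kHz

fs/2 = 13.5 kHz.
60.8 kHz mod fs = 6.8 kHz.
6.8 kHz ≤ fs/2 = 13.5 kHz, appears at 6.8 kHz.
88.7 kHz mod fs = 7.7 kHz.
7.7 kHz ≤ fs/2 = 13.5 kHz, appears at 7.7 kHz.
87.4 kHz mod fs = 6.4 kHz.
6.4 kHz ≤ fs/2 = 13.5 kHz, appears at 6.4 kHz.
87.8 kHz mod fs = 6.8 kHz.
6.8 kHz ≤ fs/2 = 13.5 kHz, appears at 6.8 kHz.
34.5 kHz mod fs = 7.5 kHz.
7.5 kHz ≤ fs/2 = 13.5 kHz, appears at 7.5 kHz.
60.8 kHz and 87.8 kHz both map to 6.8 kHz.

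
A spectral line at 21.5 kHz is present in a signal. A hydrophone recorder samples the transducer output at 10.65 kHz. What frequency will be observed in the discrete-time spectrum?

21.5 kHz mod fs = 0.2 kHz.
0.2 kHz ≤ fs/2 = 5.325 kHz, appears at 0.2 kHz.

0.2 kHz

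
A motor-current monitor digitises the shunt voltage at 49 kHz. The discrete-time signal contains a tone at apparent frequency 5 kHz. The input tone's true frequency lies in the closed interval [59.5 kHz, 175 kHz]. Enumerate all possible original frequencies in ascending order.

93 kHz, 103 kHz, 142 kHz, 152 kHz

Frequencies that alias to 5 kHz are k·fs ± 5 kHz for integer k ≥ 0.
k=0: 5 kHz.
k=1: 44 kHz, 54 kHz.
k=2: 93 kHz, 103 kHz.
k=3: 142 kHz, 152 kHz.
k=4: 191 kHz, 201 kHz.
Within [59.5 kHz, 175 kHz]: 93 kHz, 103 kHz, 142 kHz, 152 kHz.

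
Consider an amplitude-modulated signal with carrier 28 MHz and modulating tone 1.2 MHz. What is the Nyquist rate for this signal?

58.4 MHz

AM sidebands sit at fc ± fm = 26.8 MHz and 29.2 MHz.
Highest-frequency component: 29.2 MHz.
Nyquist rate = 2 × 29.2 MHz = 58.4 MHz.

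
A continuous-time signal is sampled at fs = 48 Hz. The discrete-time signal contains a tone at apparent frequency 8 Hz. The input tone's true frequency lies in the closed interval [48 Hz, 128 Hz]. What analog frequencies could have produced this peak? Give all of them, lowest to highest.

56 Hz, 88 Hz, 104 Hz

Frequencies that alias to 8 Hz are k·fs ± 8 Hz for integer k ≥ 0.
k=0: 8 Hz.
k=1: 40 Hz, 56 Hz.
k=2: 88 Hz, 104 Hz.
k=3: 136 Hz, 152 Hz.
Within [48 Hz, 128 Hz]: 56 Hz, 88 Hz, 104 Hz.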